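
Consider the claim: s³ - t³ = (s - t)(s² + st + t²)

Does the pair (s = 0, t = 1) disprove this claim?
Substituting s = 0, t = 1:
LHS = 0³ - 1³ = -1
RHS = (0 - 1)(0² + 0·1 + 1²) = -1

The sides agree, so this pair does not disprove the claim.

Answer: No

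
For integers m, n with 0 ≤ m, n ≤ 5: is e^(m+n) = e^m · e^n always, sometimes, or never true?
The identity holds for every pair in the range. For instance at (m, n) = (3, 3): both sides equal e^6 ≈ 403.4.

Answer: Always true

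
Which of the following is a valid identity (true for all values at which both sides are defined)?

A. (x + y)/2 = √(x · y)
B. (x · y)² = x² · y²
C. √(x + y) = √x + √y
A: fails at (2, 5) — LHS = 7/2, RHS = √(10) ≈ 3.162.
B: holds — e.g. at (1, 2), both sides equal 4.
C: fails at (1, 2) — LHS = √(3) ≈ 1.732, RHS = 1 + √(2) ≈ 2.414.

Answer: B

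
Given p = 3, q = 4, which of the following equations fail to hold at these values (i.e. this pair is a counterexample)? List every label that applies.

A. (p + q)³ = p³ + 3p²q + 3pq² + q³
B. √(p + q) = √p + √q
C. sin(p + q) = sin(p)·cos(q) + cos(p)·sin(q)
B

Evaluating each claim at the given values:
A. LHS = 343, RHS = 343 → holds here (LHS = RHS)
B. LHS = √(7) ≈ 2.646, RHS = √(3) + 2 ≈ 3.732 → fails here (LHS ≠ RHS)
C. LHS = sin(7) ≈ 0.657, RHS = sin(3)·cos(4) + sin(4)·cos(3) ≈ 0.657 → holds here (LHS = RHS)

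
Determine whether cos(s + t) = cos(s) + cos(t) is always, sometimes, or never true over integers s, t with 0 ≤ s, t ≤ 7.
The claim fails for every pair in the range. For instance at (s, t) = (1, 1): LHS = cos(2) ≈ -0.4161, RHS = 2·cos(1) ≈ 1.081.

Answer: Never true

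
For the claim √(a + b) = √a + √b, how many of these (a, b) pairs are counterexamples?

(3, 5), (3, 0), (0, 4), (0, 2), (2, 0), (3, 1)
Testing each pair:
(3, 5): LHS = 2·√(2) ≈ 2.828, RHS = √(3) + √(5) ≈ 3.968 → counterexample
(3, 0): LHS = √(3) ≈ 1.732, RHS = √(3) ≈ 1.732 → satisfies claim
(0, 4): LHS = 2, RHS = 2 → satisfies claim
(0, 2): LHS = √(2) ≈ 1.414, RHS = √(2) ≈ 1.414 → satisfies claim
(2, 0): LHS = √(2) ≈ 1.414, RHS = √(2) ≈ 1.414 → satisfies claim
(3, 1): LHS = 2, RHS = 1 + √(3) ≈ 2.732 → counterexample

That makes 2 counterexamples.

Answer: 2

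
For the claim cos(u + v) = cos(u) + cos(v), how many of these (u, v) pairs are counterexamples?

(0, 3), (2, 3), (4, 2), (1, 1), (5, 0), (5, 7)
6

Testing each pair:
(0, 3): LHS = cos(3) ≈ -0.99, RHS = cos(3) + 1 ≈ 0.01001 → counterexample
(2, 3): LHS = cos(5) ≈ 0.2837, RHS = cos(3) + cos(2) ≈ -1.406 → counterexample
(4, 2): LHS = cos(6) ≈ 0.9602, RHS = cos(4) + cos(2) ≈ -1.07 → counterexample
(1, 1): LHS = cos(2) ≈ -0.4161, RHS = 2·cos(1) ≈ 1.081 → counterexample
(5, 0): LHS = cos(5) ≈ 0.2837, RHS = cos(5) + 1 ≈ 1.284 → counterexample
(5, 7): LHS = cos(12) ≈ 0.8439, RHS = cos(5) + cos(7) ≈ 1.038 → counterexample

That makes 6 counterexamples.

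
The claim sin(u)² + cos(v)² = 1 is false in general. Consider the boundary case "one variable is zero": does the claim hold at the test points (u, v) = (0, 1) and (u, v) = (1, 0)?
No, fails at both test points

At (0, 1): LHS = cos(1)² ≈ 0.2919 ≠ RHS = 1
At (1, 0): LHS = sin(1)² + 1 ≈ 1.708 ≠ RHS = 1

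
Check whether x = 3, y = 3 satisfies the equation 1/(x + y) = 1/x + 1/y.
Substituting x = 3, y = 3:

LHS = 1/(3 + 3) = 1/6
RHS = 1/3 + 1/3 = 2/3

LHS ≠ RHS, so the equation does not hold at this point.

Answer: Fails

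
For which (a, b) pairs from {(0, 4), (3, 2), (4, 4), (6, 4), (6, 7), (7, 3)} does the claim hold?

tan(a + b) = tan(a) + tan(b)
(0, 4)

Testing each pair:
(0, 4): LHS = tan(4) ≈ 1.158, RHS = tan(4) ≈ 1.158 → holds
(3, 2): LHS = tan(5) ≈ -3.381, RHS = tan(2) + tan(3) ≈ -2.328 → fails
(4, 4): LHS = tan(8) ≈ -6.8, RHS = 2·tan(4) ≈ 2.316 → fails
(6, 4): LHS = tan(10) ≈ 0.6484, RHS = tan(6) + tan(4) ≈ 0.8668 → fails
(6, 7): LHS = tan(13) ≈ 0.463, RHS = tan(6) + tan(7) ≈ 0.5804 → fails
(7, 3): LHS = tan(10) ≈ 0.6484, RHS = tan(3) + tan(7) ≈ 0.7289 → fails

1 of 6 pairs satisfies the claim.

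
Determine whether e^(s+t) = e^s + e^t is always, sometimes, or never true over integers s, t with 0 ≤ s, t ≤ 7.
Never true

The claim fails for every pair in the range. For instance at (s, t) = (4, 3): LHS = e^7 ≈ 1097, RHS = e^3 + e^4 ≈ 74.68.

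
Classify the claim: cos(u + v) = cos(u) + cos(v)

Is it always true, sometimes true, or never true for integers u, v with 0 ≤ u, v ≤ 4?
The claim fails for every pair in the range. For instance at (u, v) = (1, 0): LHS = cos(1) ≈ 0.5403, RHS = cos(1) + 1 ≈ 1.54.

Answer: Never true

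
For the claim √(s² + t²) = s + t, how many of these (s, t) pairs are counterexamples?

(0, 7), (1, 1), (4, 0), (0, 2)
1

Testing each pair:
(0, 7): LHS = 7, RHS = 7 → satisfies claim
(1, 1): LHS = √(2) ≈ 1.414, RHS = 2 → counterexample
(4, 0): LHS = 4, RHS = 4 → satisfies claim
(0, 2): LHS = 2, RHS = 2 → satisfies claim

That makes 1 counterexample.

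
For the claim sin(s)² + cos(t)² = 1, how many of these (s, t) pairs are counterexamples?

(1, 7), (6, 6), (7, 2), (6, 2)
Testing each pair:
(1, 7): LHS = cos(7)² + sin(1)² ≈ 1.276, RHS = 1 → counterexample
(6, 6): LHS = sin(6)² + cos(6)² = 1, RHS = 1 → satisfies claim
(7, 2): LHS = cos(2)² + sin(7)² ≈ 0.6048, RHS = 1 → counterexample
(6, 2): LHS = sin(6)² + cos(2)² ≈ 0.2513, RHS = 1 → counterexample

That makes 3 counterexamples.

Answer: 3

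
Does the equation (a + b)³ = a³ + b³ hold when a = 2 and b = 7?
Fails

Substituting a = 2, b = 7:

LHS = (2 + 7)³ = 729
RHS = 2³ + 7³ = 351

LHS ≠ RHS, so the equation does not hold at this point.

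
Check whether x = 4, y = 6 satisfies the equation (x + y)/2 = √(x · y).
Substituting x = 4, y = 6:

LHS = (4 + 6)/2 = 5
RHS = √(4 · 6) = 2·√(6) ≈ 4.899

LHS ≠ RHS, so the equation does not hold at this point.

Answer: Fails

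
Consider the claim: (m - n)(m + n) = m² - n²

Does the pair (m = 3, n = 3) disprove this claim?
Substituting m = 3, n = 3:
LHS = (3 - 3)(3 + 3) = 0
RHS = 3² - 3² = 0

The sides agree, so this pair does not disprove the claim.

Answer: No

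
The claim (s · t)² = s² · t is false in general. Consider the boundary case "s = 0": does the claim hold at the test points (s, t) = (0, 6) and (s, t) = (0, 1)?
At (0, 6): LHS = 0, RHS = 0 → equal
At (0, 1): LHS = 0, RHS = 0 → equal

So the claim does hold at both of these boundary points, even though it is not an identity.

Answer: Yes, holds at both test points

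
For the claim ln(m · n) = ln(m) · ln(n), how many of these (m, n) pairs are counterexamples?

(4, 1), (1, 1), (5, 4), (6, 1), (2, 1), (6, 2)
5

Testing each pair:
(4, 1): LHS = ln(4) ≈ 1.386, RHS = 0 → counterexample
(1, 1): LHS = 0, RHS = 0 → satisfies claim
(5, 4): LHS = ln(20) ≈ 2.996, RHS = ln(4)·ln(5) ≈ 2.231 → counterexample
(6, 1): LHS = ln(6) ≈ 1.792, RHS = 0 → counterexample
(2, 1): LHS = ln(2) ≈ 0.6931, RHS = 0 → counterexample
(6, 2): LHS = ln(12) ≈ 2.485, RHS = ln(2)·ln(6) ≈ 1.242 → counterexample

That makes 5 counterexamples.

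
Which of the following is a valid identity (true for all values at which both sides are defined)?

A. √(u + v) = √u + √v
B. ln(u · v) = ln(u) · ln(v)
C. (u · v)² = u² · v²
C

A: fails at (3, 4) — LHS = √(7) ≈ 2.646, RHS = √(3) + 2 ≈ 3.732.
B: fails at (3, 3) — LHS = ln(9) ≈ 2.197, RHS = ln(3)² ≈ 1.207.
C: holds — e.g. at (1, 1), both sides equal 1.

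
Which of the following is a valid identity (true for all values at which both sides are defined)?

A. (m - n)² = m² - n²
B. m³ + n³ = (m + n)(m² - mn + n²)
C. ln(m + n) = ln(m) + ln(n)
A: fails at (2, 3) — LHS = 1, RHS = -5.
B: holds — e.g. at (5, 8), both sides equal 637.
C: fails at (3, 7) — LHS = ln(10) ≈ 2.303, RHS = ln(3) + ln(7) ≈ 3.045.

Answer: B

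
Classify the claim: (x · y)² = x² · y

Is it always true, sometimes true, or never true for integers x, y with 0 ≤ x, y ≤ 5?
It holds at (x, y) = (0, 1) (both sides equal 0), but fails at (x, y) = (1, 5) (LHS = 25, RHS = 5).

Answer: Sometimes true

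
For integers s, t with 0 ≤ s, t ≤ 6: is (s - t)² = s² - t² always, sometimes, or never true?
It holds at (s, t) = (5, 5) (both sides equal 0), but fails at (s, t) = (2, 4) (LHS = 4, RHS = -12).

Answer: Sometimes true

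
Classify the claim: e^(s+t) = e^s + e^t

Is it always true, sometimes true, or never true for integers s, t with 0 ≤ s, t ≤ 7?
Never true

The claim fails for every pair in the range. For instance at (s, t) = (4, 7): LHS = e^11 ≈ 59874.1, RHS = e^4 + e^7 ≈ 1151.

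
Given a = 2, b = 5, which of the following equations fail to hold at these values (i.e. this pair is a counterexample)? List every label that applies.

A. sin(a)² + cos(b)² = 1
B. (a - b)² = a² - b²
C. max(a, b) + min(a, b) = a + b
A, B

Evaluating each claim at the given values:
A. LHS = cos(5)² + sin(2)² ≈ 0.9073, RHS = 1 → fails here (LHS ≠ RHS)
B. LHS = 9, RHS = -21 → fails here (LHS ≠ RHS)
C. LHS = 7, RHS = 7 → holds here (LHS = RHS)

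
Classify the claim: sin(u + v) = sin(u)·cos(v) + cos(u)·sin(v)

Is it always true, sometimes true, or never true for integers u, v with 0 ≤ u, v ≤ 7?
Always true

The identity holds for every pair in the range. For instance at (u, v) = (0, 4): both sides equal sin(4) ≈ -0.7568.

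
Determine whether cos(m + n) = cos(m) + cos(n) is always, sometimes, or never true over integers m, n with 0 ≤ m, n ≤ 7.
Never true

The claim fails for every pair in the range. For instance at (m, n) = (4, 0): LHS = cos(4) ≈ -0.6536, RHS = cos(4) + 1 ≈ 0.3464.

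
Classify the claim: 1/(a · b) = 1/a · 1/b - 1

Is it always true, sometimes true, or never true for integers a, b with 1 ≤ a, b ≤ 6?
Never true

The claim fails for every pair in the range. For instance at (a, b) = (4, 5): LHS = 1/20, RHS = -19/20.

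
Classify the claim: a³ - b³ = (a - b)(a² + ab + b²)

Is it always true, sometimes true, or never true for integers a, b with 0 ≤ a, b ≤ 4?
Always true

The identity holds for every pair in the range. For instance at (a, b) = (0, 0): both sides equal 0.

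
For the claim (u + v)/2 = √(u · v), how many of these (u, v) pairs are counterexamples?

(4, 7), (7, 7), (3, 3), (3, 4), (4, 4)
2

Testing each pair:
(4, 7): LHS = 11/2, RHS = 2·√(7) ≈ 5.292 → counterexample
(7, 7): LHS = 7, RHS = 7 → satisfies claim
(3, 3): LHS = 3, RHS = 3 → satisfies claim
(3, 4): LHS = 7/2, RHS = 2·√(3) ≈ 3.464 → counterexample
(4, 4): LHS = 4, RHS = 4 → satisfies claim

That makes 2 counterexamples.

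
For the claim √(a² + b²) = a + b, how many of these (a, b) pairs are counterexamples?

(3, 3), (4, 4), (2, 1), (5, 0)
Testing each pair:
(3, 3): LHS = 3·√(2) ≈ 4.243, RHS = 6 → counterexample
(4, 4): LHS = 4·√(2) ≈ 5.657, RHS = 8 → counterexample
(2, 1): LHS = √(5) ≈ 2.236, RHS = 3 → counterexample
(5, 0): LHS = 5, RHS = 5 → satisfies claim

That makes 3 counterexamples.

Answer: 3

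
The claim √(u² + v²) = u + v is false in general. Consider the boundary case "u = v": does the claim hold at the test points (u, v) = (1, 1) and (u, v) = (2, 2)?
No, fails at both test points

At (1, 1): LHS = √(2) ≈ 1.414 ≠ RHS = 2
At (2, 2): LHS = 2·√(2) ≈ 2.828 ≠ RHS = 4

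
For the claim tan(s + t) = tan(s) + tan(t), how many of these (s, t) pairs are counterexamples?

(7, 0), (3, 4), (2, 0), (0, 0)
1

Testing each pair:
(7, 0): LHS = tan(7) ≈ 0.8714, RHS = tan(7) ≈ 0.8714 → satisfies claim
(3, 4): LHS = tan(7) ≈ 0.8714, RHS = tan(3) + tan(4) ≈ 1.015 → counterexample
(2, 0): LHS = tan(2) ≈ -2.185, RHS = tan(2) ≈ -2.185 → satisfies claim
(0, 0): LHS = 0, RHS = 0 → satisfies claim

That makes 1 counterexample.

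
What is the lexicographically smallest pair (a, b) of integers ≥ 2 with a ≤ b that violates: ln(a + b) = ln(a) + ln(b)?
At (2, 2): both sides equal ln(4) ≈ 1.386, so it holds there.

Substituting (2, 3) into the claim:
LHS = ln(2 + 3) = ln(5) ≈ 1.609
RHS = ln(2) + ln(3) ≈ 1.792

Since LHS ≠ RHS, this pair disproves the claim, and no lexicographically smaller pair (a ≤ b, integers ≥ 2) does.

For instance (4, 7) is also a counterexample (LHS = ln(11) ≈ 2.398, RHS = ln(4) + ln(7) ≈ 3.332), but it's lexicographically larger.

Answer: (a, b) = (2, 3)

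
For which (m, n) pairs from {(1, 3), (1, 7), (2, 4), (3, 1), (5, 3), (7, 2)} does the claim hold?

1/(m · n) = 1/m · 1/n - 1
Testing each pair:
(1, 3): LHS = 1/3, RHS = -2/3 → fails
(1, 7): LHS = 1/7, RHS = -6/7 → fails
(2, 4): LHS = 1/8, RHS = -7/8 → fails
(3, 1): LHS = 1/3, RHS = -2/3 → fails
(5, 3): LHS = 1/15, RHS = -14/15 → fails
(7, 2): LHS = 1/14, RHS = -13/14 → fails

No pair satisfies the claim.

Answer: None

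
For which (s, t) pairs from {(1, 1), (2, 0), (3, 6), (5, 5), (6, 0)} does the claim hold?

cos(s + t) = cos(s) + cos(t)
None

Testing each pair:
(1, 1): LHS = cos(2) ≈ -0.4161, RHS = 2·cos(1) ≈ 1.081 → fails
(2, 0): LHS = cos(2) ≈ -0.4161, RHS = cos(2) + 1 ≈ 0.5839 → fails
(3, 6): LHS = cos(9) ≈ -0.9111, RHS = cos(3) + cos(6) ≈ -0.02982 → fails
(5, 5): LHS = cos(10) ≈ -0.8391, RHS = 2·cos(5) ≈ 0.5673 → fails
(6, 0): LHS = cos(6) ≈ 0.9602, RHS = cos(6) + 1 ≈ 1.96 → fails

No pair satisfies the claim.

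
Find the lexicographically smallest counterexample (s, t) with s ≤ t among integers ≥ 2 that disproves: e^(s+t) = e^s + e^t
Substituting (2, 2) into the claim:
LHS = e^(2+2) = e^4 ≈ 54.6
RHS = e^2 + e^2 = 2·e^2 ≈ 14.78

Since LHS ≠ RHS, this pair disproves the claim, and no lexicographically smaller pair (s ≤ t, integers ≥ 2) does.

For instance (4, 8) is also a counterexample (LHS = e^12 ≈ 162754.8, RHS = e^4 + e^8 ≈ 3036), but it's lexicographically larger.

Answer: (s, t) = (2, 2)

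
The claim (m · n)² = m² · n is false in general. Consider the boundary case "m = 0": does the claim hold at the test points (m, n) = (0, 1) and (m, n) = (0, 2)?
Yes, holds at both test points

At (0, 1): LHS = 0, RHS = 0 → equal
At (0, 2): LHS = 0, RHS = 0 → equal

So the claim does hold at both of these boundary points, even though it is not an identity.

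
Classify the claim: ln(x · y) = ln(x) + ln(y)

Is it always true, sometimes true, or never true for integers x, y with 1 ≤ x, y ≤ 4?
Always true

The identity holds for every pair in the range. For instance at (x, y) = (1, 2): both sides equal ln(2) ≈ 0.6931.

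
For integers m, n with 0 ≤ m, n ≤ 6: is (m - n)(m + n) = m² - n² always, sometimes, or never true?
The identity holds for every pair in the range. For instance at (m, n) = (6, 6): both sides equal 0.

Answer: Always true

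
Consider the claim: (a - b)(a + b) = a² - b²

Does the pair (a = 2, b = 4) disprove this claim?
No

Substituting a = 2, b = 4:
LHS = (2 - 4)(2 + 4) = -12
RHS = 2² - 4² = -12

The sides agree, so this pair does not disprove the claim.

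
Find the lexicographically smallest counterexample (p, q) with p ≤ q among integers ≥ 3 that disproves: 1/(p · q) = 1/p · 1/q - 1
(p, q) = (3, 3)

Substituting (3, 3) into the claim:
LHS = 1/(3 · 3) = 1/9
RHS = 1/3 · 1/3 - 1 = -8/9

Since LHS ≠ RHS, this pair disproves the claim, and no lexicographically smaller pair (p ≤ q, integers ≥ 3) does.

For instance (5, 9) is also a counterexample (LHS = 1/45, RHS = -44/45), but it's lexicographically larger.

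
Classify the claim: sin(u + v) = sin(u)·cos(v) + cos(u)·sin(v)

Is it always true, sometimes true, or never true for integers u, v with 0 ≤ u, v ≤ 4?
The identity holds for every pair in the range. For instance at (u, v) = (1, 0): both sides equal sin(1) ≈ 0.8415.

Answer: Always true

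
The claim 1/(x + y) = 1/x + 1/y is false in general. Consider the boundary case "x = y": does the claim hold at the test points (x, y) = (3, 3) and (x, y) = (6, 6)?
No, fails at both test points

At (3, 3): LHS = 1/6 ≠ RHS = 2/3
At (6, 6): LHS = 1/12 ≠ RHS = 1/3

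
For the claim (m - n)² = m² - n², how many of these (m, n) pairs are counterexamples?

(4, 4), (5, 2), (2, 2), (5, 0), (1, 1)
1

Testing each pair:
(4, 4): LHS = 0, RHS = 0 → satisfies claim
(5, 2): LHS = 9, RHS = 21 → counterexample
(2, 2): LHS = 0, RHS = 0 → satisfies claim
(5, 0): LHS = 25, RHS = 25 → satisfies claim
(1, 1): LHS = 0, RHS = 0 → satisfies claim

That makes 1 counterexample.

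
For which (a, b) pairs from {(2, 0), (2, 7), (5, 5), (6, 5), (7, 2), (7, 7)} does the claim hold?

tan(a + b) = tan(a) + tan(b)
(2, 0)

Testing each pair:
(2, 0): LHS = tan(2) ≈ -2.185, RHS = tan(2) ≈ -2.185 → holds
(2, 7): LHS = tan(9) ≈ -0.4523, RHS = tan(2) + tan(7) ≈ -1.314 → fails
(5, 5): LHS = tan(10) ≈ 0.6484, RHS = 2·tan(5) ≈ -6.761 → fails
(6, 5): LHS = tan(11) ≈ -226, RHS = tan(5) + tan(6) ≈ -3.672 → fails
(7, 2): LHS = tan(9) ≈ -0.4523, RHS = tan(2) + tan(7) ≈ -1.314 → fails
(7, 7): LHS = tan(14) ≈ 7.245, RHS = 2·tan(7) ≈ 1.743 → fails

1 of 6 pairs satisfies the claim.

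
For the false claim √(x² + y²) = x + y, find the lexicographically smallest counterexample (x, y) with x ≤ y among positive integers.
Substituting (1, 1) into the claim:
LHS = √(1² + 1²) = √(2) ≈ 1.414
RHS = 1 + 1 = 2

Since LHS ≠ RHS, this pair disproves the claim, and no lexicographically smaller pair (x ≤ y, positive integers) does.

For instance (3, 3) is also a counterexample (LHS = 3·√(2) ≈ 4.243, RHS = 6), but it's lexicographically larger.

Answer: (x, y) = (1, 1)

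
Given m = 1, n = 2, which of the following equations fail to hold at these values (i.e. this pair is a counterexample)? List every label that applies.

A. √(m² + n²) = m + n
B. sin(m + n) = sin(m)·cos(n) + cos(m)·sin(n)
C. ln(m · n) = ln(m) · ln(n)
A, C

Evaluating each claim at the given values:
A. LHS = √(5) ≈ 2.236, RHS = 3 → fails here (LHS ≠ RHS)
B. LHS = sin(3) ≈ 0.1411, RHS = sin(1)·cos(2) + sin(2)·cos(1) ≈ 0.1411 → holds here (LHS = RHS)
C. LHS = ln(2) ≈ 0.6931, RHS = 0 → fails here (LHS ≠ RHS)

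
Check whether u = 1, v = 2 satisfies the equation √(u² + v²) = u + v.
Fails

Substituting u = 1, v = 2:

LHS = √(1² + 2²) = √(5) ≈ 2.236
RHS = 1 + 2 = 3

LHS ≠ RHS, so the equation does not hold at this point.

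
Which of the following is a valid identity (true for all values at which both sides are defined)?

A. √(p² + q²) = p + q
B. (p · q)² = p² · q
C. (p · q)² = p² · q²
C

A: fails at (4, 5) — LHS = √(41) ≈ 6.403, RHS = 9.
B: fails at (1, 4) — LHS = 16, RHS = 4.
C: holds — e.g. at (3, 4), both sides equal 144.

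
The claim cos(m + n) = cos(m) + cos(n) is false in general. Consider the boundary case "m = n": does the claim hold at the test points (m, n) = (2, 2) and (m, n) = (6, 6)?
No, fails at both test points

At (2, 2): LHS = cos(4) ≈ -0.6536 ≠ RHS = 2·cos(2) ≈ -0.8323
At (6, 6): LHS = cos(12) ≈ 0.8439 ≠ RHS = 2·cos(6) ≈ 1.92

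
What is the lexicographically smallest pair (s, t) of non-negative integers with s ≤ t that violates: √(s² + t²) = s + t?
(s, t) = (1, 1)

Substituting (1, 1) into the claim:
LHS = √(1² + 1²) = √(2) ≈ 1.414
RHS = 1 + 1 = 2

Since LHS ≠ RHS, this pair disproves the claim, and no lexicographically smaller pair (s ≤ t, non-negative integers) does.

For instance (4, 7) is also a counterexample (LHS = √(65) ≈ 8.062, RHS = 11), but it's lexicographically larger.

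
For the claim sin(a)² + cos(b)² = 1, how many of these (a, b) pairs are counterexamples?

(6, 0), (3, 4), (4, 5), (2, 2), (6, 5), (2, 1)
5

Testing each pair:
(6, 0): LHS = sin(6)² + 1 ≈ 1.078, RHS = 1 → counterexample
(3, 4): LHS = sin(3)² + cos(4)² ≈ 0.4472, RHS = 1 → counterexample
(4, 5): LHS = cos(5)² + sin(4)² ≈ 0.6532, RHS = 1 → counterexample
(2, 2): LHS = cos(2)² + sin(2)² = 1, RHS = 1 → satisfies claim
(6, 5): LHS = sin(6)² + cos(5)² ≈ 0.1585, RHS = 1 → counterexample
(2, 1): LHS = cos(1)² + sin(2)² ≈ 1.119, RHS = 1 → counterexample

That makes 5 counterexamples.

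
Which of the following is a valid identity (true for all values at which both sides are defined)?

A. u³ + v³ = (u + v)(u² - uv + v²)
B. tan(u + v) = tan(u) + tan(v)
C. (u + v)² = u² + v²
A: holds — e.g. at (0, 1), both sides equal 1.
B: fails at (2, 2) — LHS = tan(4) ≈ 1.158, RHS = 2·tan(2) ≈ -4.37.
C: fails at (1, 2) — LHS = 9, RHS = 5.

Answer: A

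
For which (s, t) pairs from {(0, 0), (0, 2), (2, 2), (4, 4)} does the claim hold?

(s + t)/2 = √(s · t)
(0, 0), (2, 2), (4, 4)

Testing each pair:
(0, 0): LHS = 0, RHS = 0 → holds
(0, 2): LHS = 1, RHS = 0 → fails
(2, 2): LHS = 2, RHS = 2 → holds
(4, 4): LHS = 4, RHS = 4 → holds

3 of 4 pairs satisfy the claim.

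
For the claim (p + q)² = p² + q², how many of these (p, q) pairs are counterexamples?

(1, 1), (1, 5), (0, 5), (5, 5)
3

Testing each pair:
(1, 1): LHS = 4, RHS = 2 → counterexample
(1, 5): LHS = 36, RHS = 26 → counterexample
(0, 5): LHS = 25, RHS = 25 → satisfies claim
(5, 5): LHS = 100, RHS = 50 → counterexample

That makes 3 counterexamples.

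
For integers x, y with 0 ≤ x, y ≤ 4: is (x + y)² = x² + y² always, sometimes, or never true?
Sometimes true

It holds at (x, y) = (0, 4) (both sides equal 16), but fails at (x, y) = (4, 2) (LHS = 36, RHS = 20).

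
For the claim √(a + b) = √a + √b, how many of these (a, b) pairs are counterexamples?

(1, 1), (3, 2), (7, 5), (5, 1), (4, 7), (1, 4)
Testing each pair:
(1, 1): LHS = √(2) ≈ 1.414, RHS = 2 → counterexample
(3, 2): LHS = √(5) ≈ 2.236, RHS = √(2) + √(3) ≈ 3.146 → counterexample
(7, 5): LHS = 2·√(3) ≈ 3.464, RHS = √(5) + √(7) ≈ 4.882 → counterexample
(5, 1): LHS = √(6) ≈ 2.449, RHS = 1 + √(5) ≈ 3.236 → counterexample
(4, 7): LHS = √(11) ≈ 3.317, RHS = 2 + √(7) ≈ 4.646 → counterexample
(1, 4): LHS = √(5) ≈ 2.236, RHS = 3 → counterexample

That makes 6 counterexamples.

Answer: 6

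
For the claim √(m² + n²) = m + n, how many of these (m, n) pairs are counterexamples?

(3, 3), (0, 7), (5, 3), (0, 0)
2

Testing each pair:
(3, 3): LHS = 3·√(2) ≈ 4.243, RHS = 6 → counterexample
(0, 7): LHS = 7, RHS = 7 → satisfies claim
(5, 3): LHS = √(34) ≈ 5.831, RHS = 8 → counterexample
(0, 0): LHS = 0, RHS = 0 → satisfies claim

That makes 2 counterexamples.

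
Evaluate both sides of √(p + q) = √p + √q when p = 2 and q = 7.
LHS = √(2 + 7) = 3
RHS = √2 + √7 = √(2) + √(7) ≈ 4.06

LHS ≠ RHS (they differ by about 1.06), so the equation does not hold here.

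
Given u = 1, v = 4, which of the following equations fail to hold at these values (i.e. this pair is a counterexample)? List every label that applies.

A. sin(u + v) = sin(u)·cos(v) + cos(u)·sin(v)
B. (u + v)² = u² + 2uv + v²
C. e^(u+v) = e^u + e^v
Evaluating each claim at the given values:
A. LHS = sin(5) ≈ -0.9589, RHS = sin(1)·cos(4) + sin(4)·cos(1) ≈ -0.9589 → holds here (LHS = RHS)
B. LHS = 25, RHS = 25 → holds here (LHS = RHS)
C. LHS = e^5 ≈ 148.4, RHS = e + e^4 ≈ 57.32 → fails here (LHS ≠ RHS)

Answer: C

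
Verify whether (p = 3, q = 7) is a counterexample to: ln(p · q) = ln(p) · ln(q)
Substituting p = 3, q = 7:
LHS = ln(3 · 7) = ln(21) ≈ 3.045
RHS = ln(3) · ln(7) ≈ 2.138

Since LHS ≠ RHS, this pair disproves the claim.

Answer: Yes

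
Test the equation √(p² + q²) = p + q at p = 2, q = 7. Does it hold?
Substituting p = 2, q = 7:

LHS = √(2² + 7²) = √(53) ≈ 7.28
RHS = 2 + 7 = 9

LHS ≠ RHS, so the equation does not hold at this point.

Answer: Fails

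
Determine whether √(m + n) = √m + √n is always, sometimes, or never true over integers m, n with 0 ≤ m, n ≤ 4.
It holds at (m, n) = (0, 0) (both sides equal 0), but fails at (m, n) = (4, 3) (LHS = √(7) ≈ 2.646, RHS = √(3) + 2 ≈ 3.732).

Answer: Sometimes true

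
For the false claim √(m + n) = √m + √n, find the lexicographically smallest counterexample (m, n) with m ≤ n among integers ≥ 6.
(m, n) = (6, 6)

Substituting (6, 6) into the claim:
LHS = √(6 + 6) = 2·√(3) ≈ 3.464
RHS = √6 + √6 = 2·√(6) ≈ 4.899

Since LHS ≠ RHS, this pair disproves the claim, and no lexicographically smaller pair (m ≤ n, integers ≥ 6) does.

For instance (9, 10) is also a counterexample (LHS = √(19) ≈ 4.359, RHS = 3 + √(10) ≈ 6.162), but it's lexicographically larger.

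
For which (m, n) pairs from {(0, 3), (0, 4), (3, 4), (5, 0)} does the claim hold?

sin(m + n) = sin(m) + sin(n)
Testing each pair:
(0, 3): LHS = sin(3) ≈ 0.1411, RHS = sin(3) ≈ 0.1411 → holds
(0, 4): LHS = sin(4) ≈ -0.7568, RHS = sin(4) ≈ -0.7568 → holds
(3, 4): LHS = sin(7) ≈ 0.657, RHS = sin(4) + sin(3) ≈ -0.6157 → fails
(5, 0): LHS = sin(5) ≈ -0.9589, RHS = sin(5) ≈ -0.9589 → holds

3 of 4 pairs satisfy the claim.

Answer: (0, 3), (0, 4), (5, 0)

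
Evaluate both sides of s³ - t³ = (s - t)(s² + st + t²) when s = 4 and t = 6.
LHS = 4³ - 6³ = -152
RHS = (4 - 6)(4² + 4·6 + 6²) = -152

LHS = RHS: the two sides agree.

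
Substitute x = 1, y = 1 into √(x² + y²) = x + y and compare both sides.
LHS = √(1² + 1²) = √(2) ≈ 1.414
RHS = 1 + 1 = 2

LHS ≠ RHS (they differ by about 0.5858), so the equation does not hold here.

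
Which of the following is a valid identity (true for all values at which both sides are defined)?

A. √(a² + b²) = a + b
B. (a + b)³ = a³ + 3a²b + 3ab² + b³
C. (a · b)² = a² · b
A: fails at (5, 5) — LHS = 5·√(2) ≈ 7.071, RHS = 10.
B: holds — e.g. at (2, 2), both sides equal 64.
C: fails at (3, 3) — LHS = 81, RHS = 27.

Answer: B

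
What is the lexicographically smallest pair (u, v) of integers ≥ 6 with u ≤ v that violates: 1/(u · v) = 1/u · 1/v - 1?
(u, v) = (6, 6)

Substituting (6, 6) into the claim:
LHS = 1/(6 · 6) = 1/36
RHS = 1/6 · 1/6 - 1 = -35/36

Since LHS ≠ RHS, this pair disproves the claim, and no lexicographically smaller pair (u ≤ v, integers ≥ 6) does.

For instance (7, 11) is also a counterexample (LHS = 1/77, RHS = -76/77), but it's lexicographically larger.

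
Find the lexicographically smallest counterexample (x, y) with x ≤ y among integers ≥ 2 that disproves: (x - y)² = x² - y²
(x, y) = (2, 3)

Substituting (2, 3) into the claim:
LHS = (2 - 3)² = 1
RHS = 2² - 3² = -5

Since LHS ≠ RHS, this pair disproves the claim, and no lexicographically smaller pair (x ≤ y, integers ≥ 2) does.

For instance (3, 4) is also a counterexample (LHS = 1, RHS = -7), but it's lexicographically larger.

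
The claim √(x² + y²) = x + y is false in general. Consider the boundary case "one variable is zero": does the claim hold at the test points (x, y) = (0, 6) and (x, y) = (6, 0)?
Yes, holds at both test points

At (0, 6): LHS = 6, RHS = 6 → equal
At (6, 0): LHS = 6, RHS = 6 → equal

So the claim does hold at both of these boundary points, even though it is not an identity.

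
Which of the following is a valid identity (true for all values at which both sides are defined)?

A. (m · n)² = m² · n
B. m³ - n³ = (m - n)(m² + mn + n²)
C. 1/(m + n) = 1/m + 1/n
B

A: fails at (5, 8) — LHS = 1600, RHS = 200.
B: holds — e.g. at (3, 4), both sides equal -37.
C: fails at (4, 4) — LHS = 1/8, RHS = 1/2.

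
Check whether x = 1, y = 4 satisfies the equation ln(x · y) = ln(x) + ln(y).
Holds

Substituting x = 1, y = 4:

LHS = ln(1 · 4) = ln(4) ≈ 1.386
RHS = ln(1) + ln(4) = ln(4) ≈ 1.386

LHS = RHS, so the equation holds at this point.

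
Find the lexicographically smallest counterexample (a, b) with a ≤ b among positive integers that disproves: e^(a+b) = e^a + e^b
(a, b) = (1, 1)

Substituting (1, 1) into the claim:
LHS = e^(1+1) = e^2 ≈ 7.389
RHS = e^1 + e^1 = 2·e ≈ 5.437

Since LHS ≠ RHS, this pair disproves the claim, and no lexicographically smaller pair (a ≤ b, positive integers) does.

For instance (2, 7) is also a counterexample (LHS = e^9 ≈ 8103, RHS = e^2 + e^7 ≈ 1104), but it's lexicographically larger.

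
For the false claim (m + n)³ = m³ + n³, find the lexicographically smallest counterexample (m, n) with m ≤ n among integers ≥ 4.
Substituting (4, 4) into the claim:
LHS = (4 + 4)³ = 512
RHS = 4³ + 4³ = 128

Since LHS ≠ RHS, this pair disproves the claim, and no lexicographically smaller pair (m ≤ n, integers ≥ 4) does.

For instance (5, 7) is also a counterexample (LHS = 1728, RHS = 468), but it's lexicographically larger.

Answer: (m, n) = (4, 4)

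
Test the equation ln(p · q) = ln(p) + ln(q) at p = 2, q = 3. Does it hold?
Substituting p = 2, q = 3:

LHS = ln(2 · 3) = ln(6) ≈ 1.792
RHS = ln(2) + ln(3) ≈ 1.792

LHS = RHS, so the equation holds at this point.

Answer: Holds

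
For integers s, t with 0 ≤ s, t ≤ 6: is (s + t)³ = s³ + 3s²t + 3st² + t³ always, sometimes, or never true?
Always true

The identity holds for every pair in the range. For instance at (s, t) = (3, 5): both sides equal 512.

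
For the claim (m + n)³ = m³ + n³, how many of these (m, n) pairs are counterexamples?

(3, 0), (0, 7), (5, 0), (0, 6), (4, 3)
Testing each pair:
(3, 0): LHS = 27, RHS = 27 → satisfies claim
(0, 7): LHS = 343, RHS = 343 → satisfies claim
(5, 0): LHS = 125, RHS = 125 → satisfies claim
(0, 6): LHS = 216, RHS = 216 → satisfies claim
(4, 3): LHS = 343, RHS = 91 → counterexample

That makes 1 counterexample.

Answer: 1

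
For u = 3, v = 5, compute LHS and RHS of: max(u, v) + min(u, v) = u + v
LHS = max(3, 5) + min(3, 5) = 8
RHS = 3 + 5 = 8

LHS = RHS: the two sides agree.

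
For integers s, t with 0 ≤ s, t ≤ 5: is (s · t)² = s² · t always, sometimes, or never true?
It holds at (s, t) = (5, 0) (both sides equal 0), but fails at (s, t) = (4, 5) (LHS = 400, RHS = 80).

Answer: Sometimes true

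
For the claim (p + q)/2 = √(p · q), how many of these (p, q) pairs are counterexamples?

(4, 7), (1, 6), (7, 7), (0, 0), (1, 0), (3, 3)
Testing each pair:
(4, 7): LHS = 11/2, RHS = 2·√(7) ≈ 5.292 → counterexample
(1, 6): LHS = 7/2, RHS = √(6) ≈ 2.449 → counterexample
(7, 7): LHS = 7, RHS = 7 → satisfies claim
(0, 0): LHS = 0, RHS = 0 → satisfies claim
(1, 0): LHS = 1/2, RHS = 0 → counterexample
(3, 3): LHS = 3, RHS = 3 → satisfies claim

That makes 3 counterexamples.

Answer: 3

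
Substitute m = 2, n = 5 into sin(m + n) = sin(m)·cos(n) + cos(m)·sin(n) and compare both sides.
LHS = sin(2 + 5) = sin(7) ≈ 0.657
RHS = sin(2)·cos(5) + cos(2)·sin(5) = sin(2)·cos(5) + sin(5)·cos(2) ≈ 0.657

LHS = RHS: the two sides agree.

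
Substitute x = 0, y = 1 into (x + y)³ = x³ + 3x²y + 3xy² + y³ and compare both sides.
LHS = (0 + 1)³ = 1
RHS = 0³ + 3·0²·1 + 3·0·1² + 1³ = 1

LHS = RHS: the two sides agree.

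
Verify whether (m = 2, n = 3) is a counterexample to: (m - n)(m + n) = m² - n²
No

Substituting m = 2, n = 3:
LHS = (2 - 3)(2 + 3) = -5
RHS = 2² - 3² = -5

The sides agree, so this pair does not disprove the claim.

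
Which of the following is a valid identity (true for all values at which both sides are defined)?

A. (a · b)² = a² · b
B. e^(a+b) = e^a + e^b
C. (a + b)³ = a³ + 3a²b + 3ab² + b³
C

A: fails at (3, 4) — LHS = 144, RHS = 36.
B: fails at (2, 7) — LHS = e^9 ≈ 8103, RHS = e^2 + e^7 ≈ 1104.
C: holds — e.g. at (1, 5), both sides equal 216.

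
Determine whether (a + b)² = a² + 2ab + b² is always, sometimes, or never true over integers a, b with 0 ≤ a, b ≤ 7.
Always true

The identity holds for every pair in the range. For instance at (a, b) = (0, 3): both sides equal 9.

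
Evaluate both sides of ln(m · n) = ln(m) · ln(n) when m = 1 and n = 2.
LHS = ln(1 · 2) = ln(2) ≈ 0.6931
RHS = ln(1) · ln(2) = 0

LHS ≠ RHS (they differ by about 0.6931), so the equation does not hold here.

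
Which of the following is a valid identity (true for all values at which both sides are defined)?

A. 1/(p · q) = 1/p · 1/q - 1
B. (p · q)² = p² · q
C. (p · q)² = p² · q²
A: fails at (1, 5) — LHS = 1/5, RHS = -4/5.
B: fails at (2, 4) — LHS = 64, RHS = 16.
C: holds — e.g. at (1, 1), both sides equal 1.

Answer: C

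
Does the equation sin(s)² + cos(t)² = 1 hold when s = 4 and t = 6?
Fails

Substituting s = 4, t = 6:

LHS = sin(4)² + cos(6)² ≈ 1.495
RHS = 1

LHS ≠ RHS, so the equation does not hold at this point.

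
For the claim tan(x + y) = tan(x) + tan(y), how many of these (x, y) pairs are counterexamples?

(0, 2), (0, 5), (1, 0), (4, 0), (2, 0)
0

Testing each pair:
(0, 2): LHS = tan(2) ≈ -2.185, RHS = tan(2) ≈ -2.185 → satisfies claim
(0, 5): LHS = tan(5) ≈ -3.381, RHS = tan(5) ≈ -3.381 → satisfies claim
(1, 0): LHS = tan(1) ≈ 1.557, RHS = tan(1) ≈ 1.557 → satisfies claim
(4, 0): LHS = tan(4) ≈ 1.158, RHS = tan(4) ≈ 1.158 → satisfies claim
(2, 0): LHS = tan(2) ≈ -2.185, RHS = tan(2) ≈ -2.185 → satisfies claim

That makes 0 counterexamples.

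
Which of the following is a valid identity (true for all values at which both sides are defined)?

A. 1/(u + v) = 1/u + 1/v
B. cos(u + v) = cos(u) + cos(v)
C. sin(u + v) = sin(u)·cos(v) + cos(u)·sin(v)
C

A: fails at (2, 5) — LHS = 1/7, RHS = 7/10.
B: fails at (2, 5) — LHS = cos(7) ≈ 0.7539, RHS = cos(2) + cos(5) ≈ -0.1325.
C: holds — e.g. at (3, 4), both sides equal sin(7) ≈ 0.657.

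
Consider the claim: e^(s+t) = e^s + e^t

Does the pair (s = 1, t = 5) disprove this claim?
Yes

Substituting s = 1, t = 5:
LHS = e^(1+5) = e^6 ≈ 403.4
RHS = e^1 + e^5 = e + e^5 ≈ 151.1

Since LHS ≠ RHS, this pair disproves the claim.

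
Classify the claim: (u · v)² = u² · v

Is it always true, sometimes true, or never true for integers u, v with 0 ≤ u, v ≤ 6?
Sometimes true

It holds at (u, v) = (0, 1) (both sides equal 0), but fails at (u, v) = (5, 6) (LHS = 900, RHS = 150).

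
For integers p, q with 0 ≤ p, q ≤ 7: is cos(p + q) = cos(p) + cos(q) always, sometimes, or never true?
Never true

The claim fails for every pair in the range. For instance at (p, q) = (4, 4): LHS = cos(8) ≈ -0.1455, RHS = 2·cos(4) ≈ -1.307.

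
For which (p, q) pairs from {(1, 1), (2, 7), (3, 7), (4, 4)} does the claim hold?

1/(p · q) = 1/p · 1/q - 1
None

Testing each pair:
(1, 1): LHS = 1, RHS = 0 → fails
(2, 7): LHS = 1/14, RHS = -13/14 → fails
(3, 7): LHS = 1/21, RHS = -20/21 → fails
(4, 4): LHS = 1/16, RHS = -15/16 → fails

No pair satisfies the claim.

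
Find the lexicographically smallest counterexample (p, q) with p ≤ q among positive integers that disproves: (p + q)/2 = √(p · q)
At (1, 1): both sides equal 1, so it holds there.

Substituting (1, 2) into the claim:
LHS = (1 + 2)/2 = 3/2
RHS = √(1 · 2) = √(2) ≈ 1.414

Since LHS ≠ RHS, this pair disproves the claim, and no lexicographically smaller pair (p ≤ q, positive integers) does.

For instance (5, 8) is also a counterexample (LHS = 13/2, RHS = 2·√(10) ≈ 6.325), but it's lexicographically larger.

Answer: (p, q) = (1, 2)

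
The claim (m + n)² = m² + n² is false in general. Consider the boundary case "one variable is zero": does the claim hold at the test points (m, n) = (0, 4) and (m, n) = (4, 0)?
Yes, holds at both test points

At (0, 4): LHS = 16, RHS = 16 → equal
At (4, 0): LHS = 16, RHS = 16 → equal

So the claim does hold at both of these boundary points, even though it is not an identity.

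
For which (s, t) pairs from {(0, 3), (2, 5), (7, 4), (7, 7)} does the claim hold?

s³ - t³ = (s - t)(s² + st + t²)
Testing each pair:
(0, 3): LHS = -27, RHS = -27 → holds
(2, 5): LHS = -117, RHS = -117 → holds
(7, 4): LHS = 279, RHS = 279 → holds
(7, 7): LHS = 0, RHS = 0 → holds

Every pair satisfies the claim.

Answer: All pairs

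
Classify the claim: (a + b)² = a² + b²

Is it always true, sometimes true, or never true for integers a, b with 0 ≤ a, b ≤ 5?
Sometimes true

It holds at (a, b) = (5, 0) (both sides equal 25), but fails at (a, b) = (5, 1) (LHS = 36, RHS = 26).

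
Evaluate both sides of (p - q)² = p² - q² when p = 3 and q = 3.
LHS = (3 - 3)² = 0
RHS = 3² - 3² = 0

LHS = RHS: the two sides agree.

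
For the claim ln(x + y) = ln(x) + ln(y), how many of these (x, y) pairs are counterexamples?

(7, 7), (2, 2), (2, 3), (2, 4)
3

Testing each pair:
(7, 7): LHS = ln(14) ≈ 2.639, RHS = 2·ln(7) ≈ 3.892 → counterexample
(2, 2): LHS = ln(4) ≈ 1.386, RHS = 2·ln(2) ≈ 1.386 → satisfies claim
(2, 3): LHS = ln(5) ≈ 1.609, RHS = ln(2) + ln(3) ≈ 1.792 → counterexample
(2, 4): LHS = ln(6) ≈ 1.792, RHS = ln(2) + ln(4) ≈ 2.079 → counterexample

That makes 3 counterexamples.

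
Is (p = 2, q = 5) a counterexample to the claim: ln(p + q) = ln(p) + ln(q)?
Yes

Substituting p = 2, q = 5:
LHS = ln(2 + 5) = ln(7) ≈ 1.946
RHS = ln(2) + ln(5) ≈ 2.303

Since LHS ≠ RHS, this pair disproves the claim.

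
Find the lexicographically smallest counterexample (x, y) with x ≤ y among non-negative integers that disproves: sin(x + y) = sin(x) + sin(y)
(x, y) = (1, 1)

Substituting (1, 1) into the claim:
LHS = sin(1 + 1) = sin(2) ≈ 0.9093
RHS = sin(1) + sin(1) = 2·sin(1) ≈ 1.683

Since LHS ≠ RHS, this pair disproves the claim, and no lexicographically smaller pair (x ≤ y, non-negative integers) does.

For instance (5, 5) is also a counterexample (LHS = sin(10) ≈ -0.544, RHS = 2·sin(5) ≈ -1.918), but it's lexicographically larger.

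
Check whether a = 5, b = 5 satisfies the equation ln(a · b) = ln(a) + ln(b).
Holds

Substituting a = 5, b = 5:

LHS = ln(5 · 5) = ln(25) ≈ 3.219
RHS = ln(5) + ln(5) = 2·ln(5) ≈ 3.219

LHS = RHS, so the equation holds at this point.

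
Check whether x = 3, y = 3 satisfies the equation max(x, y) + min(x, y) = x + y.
Holds

Substituting x = 3, y = 3:

LHS = max(3, 3) + min(3, 3) = 6
RHS = 3 + 3 = 6

LHS = RHS, so the equation holds at this point.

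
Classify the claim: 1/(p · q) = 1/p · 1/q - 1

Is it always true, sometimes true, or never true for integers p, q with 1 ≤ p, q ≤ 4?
The claim fails for every pair in the range. For instance at (p, q) = (2, 1): LHS = 1/2, RHS = -1/2.

Answer: Never true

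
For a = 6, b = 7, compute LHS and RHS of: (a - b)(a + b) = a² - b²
LHS = (6 - 7)(6 + 7) = -13
RHS = 6² - 7² = -13

LHS = RHS: the two sides agree.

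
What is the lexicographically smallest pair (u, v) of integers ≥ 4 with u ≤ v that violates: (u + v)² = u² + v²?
Substituting (4, 4) into the claim:
LHS = (4 + 4)² = 64
RHS = 4² + 4² = 32

Since LHS ≠ RHS, this pair disproves the claim, and no lexicographically smaller pair (u ≤ v, integers ≥ 4) does.

For instance (7, 8) is also a counterexample (LHS = 225, RHS = 113), but it's lexicographically larger.

Answer: (u, v) = (4, 4)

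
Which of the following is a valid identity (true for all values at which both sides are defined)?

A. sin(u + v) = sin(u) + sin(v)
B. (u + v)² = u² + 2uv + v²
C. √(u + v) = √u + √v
B

A: fails at (1, 1) — LHS = sin(2) ≈ 0.9093, RHS = 2·sin(1) ≈ 1.683.
B: holds — e.g. at (3, 5), both sides equal 64.
C: fails at (3, 3) — LHS = √(6) ≈ 2.449, RHS = 2·√(3) ≈ 3.464.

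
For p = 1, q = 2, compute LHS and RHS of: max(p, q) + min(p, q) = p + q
LHS = max(1, 2) + min(1, 2) = 3
RHS = 1 + 2 = 3

LHS = RHS: the two sides agree.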